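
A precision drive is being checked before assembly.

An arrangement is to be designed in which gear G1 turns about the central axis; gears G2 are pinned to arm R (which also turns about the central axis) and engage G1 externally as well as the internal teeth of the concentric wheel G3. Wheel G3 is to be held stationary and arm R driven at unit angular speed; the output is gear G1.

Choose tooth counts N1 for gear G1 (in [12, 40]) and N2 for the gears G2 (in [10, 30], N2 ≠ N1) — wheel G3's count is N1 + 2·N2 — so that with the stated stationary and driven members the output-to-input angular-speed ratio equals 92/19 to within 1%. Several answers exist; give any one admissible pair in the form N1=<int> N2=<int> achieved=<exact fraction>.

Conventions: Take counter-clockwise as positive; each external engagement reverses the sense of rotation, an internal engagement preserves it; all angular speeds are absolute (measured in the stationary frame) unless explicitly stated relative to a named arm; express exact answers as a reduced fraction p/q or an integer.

N1=19 N2=27 achieved=92/19

design class (target 92/19): planetary set
Willis with ω_ring = 0: ω_sun/ω_arm = (N1+N3)/N1; set equal to 92/19  ⇒  N3/N1 = 92/19 − 1 = 73/19
N3 = N1 + 2·N2  ⇒  N2/N1 = (N3/N1 − 1)/2 = (73/19 − 1)/2 = 27/19
smallest multiple with N1 ≥ 12 and N2 ≥ 10: k = 1  ⇒  N1 = 1·19 = 19, N2 = 1·27 = 27 (N1 ≤ 40, N2 ≤ 30, N2 ≠ N1 ✓), N3 = 19 + 2·27 = 73
check: (N1+N3)/N1 with N1 = 19, N3 = 73 gives 92/19; |achieved − target| = 0 ≤ 23/475 ✓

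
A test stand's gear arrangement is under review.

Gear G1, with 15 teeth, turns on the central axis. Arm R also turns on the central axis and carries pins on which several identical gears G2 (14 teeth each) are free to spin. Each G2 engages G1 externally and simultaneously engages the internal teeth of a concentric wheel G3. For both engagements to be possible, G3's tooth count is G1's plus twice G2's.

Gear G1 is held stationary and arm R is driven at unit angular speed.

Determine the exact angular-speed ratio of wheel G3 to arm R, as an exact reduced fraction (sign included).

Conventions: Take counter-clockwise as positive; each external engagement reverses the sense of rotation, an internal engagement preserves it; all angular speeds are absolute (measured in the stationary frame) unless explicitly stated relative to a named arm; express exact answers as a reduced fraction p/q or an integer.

topology: planetary set — G1 15T / G2 14T / G3 43T, arm = carrier (Willis)
ring teeth: 15 + 2·14 = 43
15(ω_sun−ω_arm) = −43(ω_ring−ω_arm),  ω_sun = 0, ω_arm = 1
ω_ring = 1 − (15/43)(0−1) = 58/43
ω_out/ω_in = 58/43

58/43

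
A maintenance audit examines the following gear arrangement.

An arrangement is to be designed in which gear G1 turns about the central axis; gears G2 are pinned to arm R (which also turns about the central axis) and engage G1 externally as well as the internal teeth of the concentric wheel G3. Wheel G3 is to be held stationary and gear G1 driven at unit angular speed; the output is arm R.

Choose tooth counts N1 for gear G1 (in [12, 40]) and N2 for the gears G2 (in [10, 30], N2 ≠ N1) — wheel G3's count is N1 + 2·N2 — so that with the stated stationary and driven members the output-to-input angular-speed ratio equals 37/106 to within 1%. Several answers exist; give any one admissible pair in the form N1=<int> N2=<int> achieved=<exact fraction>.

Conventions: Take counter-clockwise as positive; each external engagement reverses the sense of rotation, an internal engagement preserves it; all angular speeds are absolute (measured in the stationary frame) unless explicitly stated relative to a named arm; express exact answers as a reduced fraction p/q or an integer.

class = planetary set [ratio 37/106 wanted; Willis about the carrier]
Willis with ω_ring = 0: ω_arm/ω_sun = N1/(N1+N3); set equal to 37/106  ⇒  N3/N1 = 1/(37/106) − 1 = 69/37
N3 = N1 + 2·N2  ⇒  N2/N1 = (N3/N1 − 1)/2 = (69/37 − 1)/2 = 16/37
smallest multiple with N1 ≥ 12 and N2 ≥ 10: k = 1  ⇒  N1 = 1·37 = 37, N2 = 1·16 = 16 (N1 ≤ 40, N2 ≤ 30, N2 ≠ N1 ✓), N3 = 37 + 2·16 = 69
check: N1/(N1+N3) with N1 = 37, N3 = 69 gives 37/106; |achieved − target| = 0 ≤ 37/10600 ✓

N1=37 N2=16 achieved=37/106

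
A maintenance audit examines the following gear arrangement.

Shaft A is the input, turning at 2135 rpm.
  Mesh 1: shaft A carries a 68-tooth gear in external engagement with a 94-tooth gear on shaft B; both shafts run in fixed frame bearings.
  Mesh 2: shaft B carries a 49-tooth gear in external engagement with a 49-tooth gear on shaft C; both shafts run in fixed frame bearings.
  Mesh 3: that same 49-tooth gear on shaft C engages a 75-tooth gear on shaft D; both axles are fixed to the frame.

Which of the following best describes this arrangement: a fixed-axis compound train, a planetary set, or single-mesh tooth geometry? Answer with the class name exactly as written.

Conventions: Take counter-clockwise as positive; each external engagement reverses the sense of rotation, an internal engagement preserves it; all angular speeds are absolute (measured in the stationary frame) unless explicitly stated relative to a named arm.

topology: fixed-axis compound train — 3 meshes, A→D
classification: fixed-axis compound train

fixed-axis compound train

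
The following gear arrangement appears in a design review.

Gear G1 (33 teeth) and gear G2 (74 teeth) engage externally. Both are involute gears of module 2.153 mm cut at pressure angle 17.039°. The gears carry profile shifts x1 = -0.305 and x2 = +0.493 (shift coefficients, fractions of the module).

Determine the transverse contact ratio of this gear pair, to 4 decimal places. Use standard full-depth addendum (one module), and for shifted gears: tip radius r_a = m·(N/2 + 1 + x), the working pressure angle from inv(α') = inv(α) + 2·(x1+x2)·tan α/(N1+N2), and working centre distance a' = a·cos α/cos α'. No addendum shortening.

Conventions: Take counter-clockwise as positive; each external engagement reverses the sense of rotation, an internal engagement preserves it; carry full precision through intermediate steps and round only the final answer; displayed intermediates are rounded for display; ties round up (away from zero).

topology: single-mesh involute geometry — m = 2.153, 33T/74T pair
base radii: r_b1 = 33.965171, r_b2 = 76.164322
tip radii: r_a1 = 37.020835, r_a2 = 82.875429
inv(α') = inv(17.039°) + 2·(-0.305+0.493)·tan α/(33+74) = 0.01016545  ⇒  α' = 17.67070°
a' = a·cos α / cos α' = 115.1855·cos 17.039°/cos 17.67070° = 115.583071
action lengths: √(r_a1²−r_b1²) = 14.727845, √(r_a2²−r_b2²) = 32.670059
base pitch p_b = π·m·cos α = 6.466953
CR = (14.727845 + 32.670059 − 115.583071·sin 17.67070°)/6.466953 = 1.904008
contact ratio ≈ 1.9040

1.9040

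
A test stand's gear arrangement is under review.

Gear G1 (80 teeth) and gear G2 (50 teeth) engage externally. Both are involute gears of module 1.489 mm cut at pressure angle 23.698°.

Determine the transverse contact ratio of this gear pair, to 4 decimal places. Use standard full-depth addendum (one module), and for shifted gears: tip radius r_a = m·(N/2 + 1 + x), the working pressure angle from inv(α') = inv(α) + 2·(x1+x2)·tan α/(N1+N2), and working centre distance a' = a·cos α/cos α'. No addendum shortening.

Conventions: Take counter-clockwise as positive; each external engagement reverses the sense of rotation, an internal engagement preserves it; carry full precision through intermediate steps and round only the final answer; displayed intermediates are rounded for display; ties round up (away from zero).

single-mesh involute tooth geometry (80T engaging 50T at module 1.489)
base radii: r_b1 = 54.537700, r_b2 = 34.086062
tip radii: r_a1 = 61.049000, r_a2 = 38.714000
no profile shift: α' = α, a' = a
action lengths: √(r_a1²−r_b1²) = 27.433915, √(r_a2²−r_b2²) = 18.355221
base pitch p_b = π·m·cos α = 4.283381
CR = (27.433915 + 18.355221 − 96.785000·sin 23.69800°)/4.283381 = 1.608476
contact ratio ≈ 1.6085

1.6085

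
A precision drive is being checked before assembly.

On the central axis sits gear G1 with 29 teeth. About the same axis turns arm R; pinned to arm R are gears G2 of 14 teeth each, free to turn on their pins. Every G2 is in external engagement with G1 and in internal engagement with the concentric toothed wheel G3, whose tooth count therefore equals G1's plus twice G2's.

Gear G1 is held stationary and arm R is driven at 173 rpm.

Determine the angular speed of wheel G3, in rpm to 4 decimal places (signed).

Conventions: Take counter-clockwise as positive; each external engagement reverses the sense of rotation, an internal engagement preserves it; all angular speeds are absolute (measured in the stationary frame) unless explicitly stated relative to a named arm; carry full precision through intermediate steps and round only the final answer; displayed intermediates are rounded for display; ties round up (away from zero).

topology: planetary set — G1 29T / G2 14T / G3 57T, arm = carrier (Willis)
normalise by the input: solve with ω_arm = 1, then scale by 173 rpm
ring teeth: 29 + 2·14 = 57
29(ω_sun−ω_arm) = −57(ω_ring−ω_arm),  ω_sun = 0, ω_arm = 1
ω_ring = 1 − (29/57)(0−1) = 86/57
scale: ω_ring = 86/57 × 173 rpm = +261.0175 rpm

+261.0175 rpm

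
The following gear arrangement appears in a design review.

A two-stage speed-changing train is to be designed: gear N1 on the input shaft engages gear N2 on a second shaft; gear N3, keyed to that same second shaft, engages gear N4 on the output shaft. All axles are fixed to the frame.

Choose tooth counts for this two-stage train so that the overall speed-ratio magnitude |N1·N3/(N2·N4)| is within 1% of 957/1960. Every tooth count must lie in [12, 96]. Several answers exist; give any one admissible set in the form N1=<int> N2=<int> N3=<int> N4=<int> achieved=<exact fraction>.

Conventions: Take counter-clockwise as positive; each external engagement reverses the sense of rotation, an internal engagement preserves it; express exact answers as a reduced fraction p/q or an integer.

N1=29 N2=28 N3=33 N4=70 achieved=957/1960

topology: fixed-axis compound train — 2 stages, target 957/1960
target = 957/1960 in lowest terms: an exact hit needs N1·N3 = k·957 and N2·N4 = k·1960 for one integer k, every count in [12, 96]; additionally prefer no 1:1 stage (N1 ≠ N2, N3 ≠ N4)
k = 1: N1·N3 = 957 = 29·33, N2·N4 = 1960 = 28·70
achieved = 29·33/(28·70) = 957/1960; |achieved − target| = 0 ≤ 957/196000 ✓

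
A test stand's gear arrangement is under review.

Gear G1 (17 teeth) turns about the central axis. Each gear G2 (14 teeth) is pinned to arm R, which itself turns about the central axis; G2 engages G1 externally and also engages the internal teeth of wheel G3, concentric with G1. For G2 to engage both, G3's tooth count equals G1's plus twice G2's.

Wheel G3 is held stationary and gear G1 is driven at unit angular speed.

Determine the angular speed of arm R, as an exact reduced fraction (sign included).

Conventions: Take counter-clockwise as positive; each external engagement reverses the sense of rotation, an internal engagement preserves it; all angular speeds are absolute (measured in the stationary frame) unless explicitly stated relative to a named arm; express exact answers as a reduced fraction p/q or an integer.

topology: planetary set — G1 17T / G2 14T / G3 45T, arm = carrier (Willis)
ring teeth: 17 + 2·14 = 45
17(ω_sun−ω_arm) = −45(ω_ring−ω_arm),  ω_ring = 0, ω_sun = 1
17(1−ω_arm) = −45(0−ω_arm)  ⇒  62·ω_arm = 17  ⇒  ω_arm = 17/62
exact speed ratio = 17/62

17/62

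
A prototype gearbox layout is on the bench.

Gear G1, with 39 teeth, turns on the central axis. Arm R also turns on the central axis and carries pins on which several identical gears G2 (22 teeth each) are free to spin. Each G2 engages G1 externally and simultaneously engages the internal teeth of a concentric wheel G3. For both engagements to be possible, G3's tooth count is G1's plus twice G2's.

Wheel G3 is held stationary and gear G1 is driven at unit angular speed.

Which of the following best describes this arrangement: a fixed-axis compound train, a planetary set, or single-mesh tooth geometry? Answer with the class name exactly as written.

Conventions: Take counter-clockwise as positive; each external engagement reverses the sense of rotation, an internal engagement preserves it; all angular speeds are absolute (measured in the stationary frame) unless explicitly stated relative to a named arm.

recognized (axles ride arm R): planetary set, 39/22/83 teeth
classification: planetary set

planetary set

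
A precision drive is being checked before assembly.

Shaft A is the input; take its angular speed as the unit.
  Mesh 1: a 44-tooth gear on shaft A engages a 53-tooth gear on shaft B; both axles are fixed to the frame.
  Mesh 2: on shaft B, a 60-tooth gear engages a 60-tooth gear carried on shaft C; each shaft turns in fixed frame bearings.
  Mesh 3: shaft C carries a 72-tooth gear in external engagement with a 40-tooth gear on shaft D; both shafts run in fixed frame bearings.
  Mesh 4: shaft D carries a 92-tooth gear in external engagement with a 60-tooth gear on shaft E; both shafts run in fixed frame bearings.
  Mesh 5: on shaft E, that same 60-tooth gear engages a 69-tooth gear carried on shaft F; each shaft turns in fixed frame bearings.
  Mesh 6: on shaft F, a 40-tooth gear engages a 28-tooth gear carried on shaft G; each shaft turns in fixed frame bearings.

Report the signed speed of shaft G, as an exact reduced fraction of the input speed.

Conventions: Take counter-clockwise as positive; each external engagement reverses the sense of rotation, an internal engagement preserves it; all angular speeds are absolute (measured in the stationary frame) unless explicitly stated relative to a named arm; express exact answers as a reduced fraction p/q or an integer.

1056/371

6-mesh fixed-axis compound train (all bearings frame-fixed)
mesh 1 [44T→53T]: |ω|/ω_in = 1×44/53 = 44/53, sense flips to −
mesh 2 [60T→60T]: |ω|/ω_in = (44/53)×60/60 = 44/53, sense flips to +
mesh 3 [72T→40T]: |ω|/ω_in = (44/53)×72/40 = 396/265, sense flips to −
mesh 4 [92T→60T]: |ω|/ω_in = (396/265)×92/60 = 3036/1325, sense flips to +
mesh 5 [60T→69T]: |ω|/ω_in = (3036/1325)×60/69 = 528/265, sense flips to −
mesh 6 [40T→28T]: |ω|/ω_in = (528/265)×40/28 = 1056/371, sense flips to +
signed output speed (× input speed) = 1056/371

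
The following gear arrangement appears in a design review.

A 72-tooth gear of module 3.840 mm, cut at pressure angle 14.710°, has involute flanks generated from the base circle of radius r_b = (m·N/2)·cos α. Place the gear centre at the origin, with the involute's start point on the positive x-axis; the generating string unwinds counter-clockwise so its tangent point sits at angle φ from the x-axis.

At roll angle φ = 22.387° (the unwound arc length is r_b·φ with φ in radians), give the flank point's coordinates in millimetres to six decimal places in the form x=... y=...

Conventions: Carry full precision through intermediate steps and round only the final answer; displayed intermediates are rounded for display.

x=143.529216 y=2.618269

recognized (one wheel, involute flank): single-mesh tooth geometry, m = 3.840, N = 72
pitch radius r_p = m·N/2 = 3.840·72/2 = 138.240000
base radius r_b = r_p·cos α = 138.240000·cos 14.710° = 133.708970
roll angle φ = 22.387° = 0.39072686 rad
x = r_b·(cos φ + φ·sin φ) = 143.529216
y = r_b·(sin φ − φ·cos φ) = 2.618269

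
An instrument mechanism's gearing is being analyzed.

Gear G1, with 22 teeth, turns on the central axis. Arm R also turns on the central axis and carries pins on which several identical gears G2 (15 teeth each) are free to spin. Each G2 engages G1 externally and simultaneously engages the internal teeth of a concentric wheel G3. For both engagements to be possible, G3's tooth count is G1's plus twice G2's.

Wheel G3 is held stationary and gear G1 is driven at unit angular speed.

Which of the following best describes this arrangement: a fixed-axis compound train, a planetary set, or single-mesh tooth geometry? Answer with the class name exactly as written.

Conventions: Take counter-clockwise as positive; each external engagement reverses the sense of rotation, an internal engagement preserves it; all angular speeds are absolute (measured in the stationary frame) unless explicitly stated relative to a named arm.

recognized (axles ride arm R): planetary set, 22/15/52 teeth
classification: planetary set

planetary set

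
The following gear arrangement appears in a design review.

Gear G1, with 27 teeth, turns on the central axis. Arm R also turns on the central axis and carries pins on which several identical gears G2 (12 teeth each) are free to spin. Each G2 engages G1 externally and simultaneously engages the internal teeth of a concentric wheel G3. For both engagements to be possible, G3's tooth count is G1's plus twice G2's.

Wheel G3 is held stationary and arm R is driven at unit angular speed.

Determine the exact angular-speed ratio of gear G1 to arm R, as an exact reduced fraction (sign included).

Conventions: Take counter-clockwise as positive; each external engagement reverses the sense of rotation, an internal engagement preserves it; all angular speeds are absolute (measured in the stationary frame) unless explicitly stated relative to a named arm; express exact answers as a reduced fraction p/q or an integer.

recognized (axles ride arm R): planetary set, 27/12/51 teeth
ring teeth: 27 + 2·12 = 51
27(ω_sun−ω_arm) = −51(ω_ring−ω_arm),  ω_ring = 0, ω_arm = 1
ω_sun = 1 − (51/27)(0−1) = 26/9
ω_out/ω_in = 26/9

26/9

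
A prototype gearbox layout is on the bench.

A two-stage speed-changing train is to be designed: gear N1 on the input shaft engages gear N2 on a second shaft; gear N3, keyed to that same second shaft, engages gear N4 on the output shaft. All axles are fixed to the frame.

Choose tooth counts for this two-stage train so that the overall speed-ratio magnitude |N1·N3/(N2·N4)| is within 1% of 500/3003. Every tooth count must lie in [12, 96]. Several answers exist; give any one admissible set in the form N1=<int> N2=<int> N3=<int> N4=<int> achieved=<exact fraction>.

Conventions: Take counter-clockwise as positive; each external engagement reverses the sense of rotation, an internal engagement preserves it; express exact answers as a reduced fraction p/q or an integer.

N1=20 N2=33 N3=25 N4=91 achieved=500/3003

class = fixed-axis compound train [2-stage, 500/3003 wanted]
target = 500/3003 in lowest terms: an exact hit needs N1·N3 = k·500 and N2·N4 = k·3003 for one integer k, every count in [12, 96]; additionally prefer no 1:1 stage (N1 ≠ N2, N3 ≠ N4)
k = 1: N1·N3 = 500 = 20·25, N2·N4 = 3003 = 33·91
achieved = 20·25/(33·91) = 500/3003; |achieved − target| = 0 ≤ 5/3003 ✓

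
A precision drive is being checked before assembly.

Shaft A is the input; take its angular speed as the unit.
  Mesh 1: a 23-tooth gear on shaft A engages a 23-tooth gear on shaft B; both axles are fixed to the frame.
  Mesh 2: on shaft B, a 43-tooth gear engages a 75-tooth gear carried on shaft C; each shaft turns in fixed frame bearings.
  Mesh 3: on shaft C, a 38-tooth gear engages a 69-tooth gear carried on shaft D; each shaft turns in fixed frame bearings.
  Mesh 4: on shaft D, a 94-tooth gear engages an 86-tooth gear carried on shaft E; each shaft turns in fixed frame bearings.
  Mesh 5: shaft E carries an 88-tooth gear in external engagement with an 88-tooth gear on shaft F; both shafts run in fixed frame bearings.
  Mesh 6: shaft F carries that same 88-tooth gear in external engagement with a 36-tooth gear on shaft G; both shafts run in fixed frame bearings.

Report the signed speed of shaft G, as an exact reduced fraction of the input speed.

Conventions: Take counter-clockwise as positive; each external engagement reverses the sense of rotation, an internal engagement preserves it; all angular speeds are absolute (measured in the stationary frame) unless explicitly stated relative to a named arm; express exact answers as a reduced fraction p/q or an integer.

39292/46575

6-mesh fixed-axis compound train (all bearings frame-fixed)
mesh 1 [23T→23T]: |ω|/ω_in = 1×23/23 = 1, sense flips to −
mesh 2 [43T→75T]: |ω|/ω_in = 1×43/75 = 43/75, sense flips to +
mesh 3 [38T→69T]: |ω|/ω_in = (43/75)×38/69 = 1634/5175, sense flips to −
mesh 4 [94T→86T]: |ω|/ω_in = (1634/5175)×94/86 = 1786/5175, sense flips to +
mesh 5 [88T→88T]: |ω|/ω_in = (1786/5175)×88/88 = 1786/5175, sense flips to −
mesh 6 [88T→36T]: |ω|/ω_in = (1786/5175)×88/36 = 39292/46575, sense flips to +
signed output speed (× input speed) = 39292/46575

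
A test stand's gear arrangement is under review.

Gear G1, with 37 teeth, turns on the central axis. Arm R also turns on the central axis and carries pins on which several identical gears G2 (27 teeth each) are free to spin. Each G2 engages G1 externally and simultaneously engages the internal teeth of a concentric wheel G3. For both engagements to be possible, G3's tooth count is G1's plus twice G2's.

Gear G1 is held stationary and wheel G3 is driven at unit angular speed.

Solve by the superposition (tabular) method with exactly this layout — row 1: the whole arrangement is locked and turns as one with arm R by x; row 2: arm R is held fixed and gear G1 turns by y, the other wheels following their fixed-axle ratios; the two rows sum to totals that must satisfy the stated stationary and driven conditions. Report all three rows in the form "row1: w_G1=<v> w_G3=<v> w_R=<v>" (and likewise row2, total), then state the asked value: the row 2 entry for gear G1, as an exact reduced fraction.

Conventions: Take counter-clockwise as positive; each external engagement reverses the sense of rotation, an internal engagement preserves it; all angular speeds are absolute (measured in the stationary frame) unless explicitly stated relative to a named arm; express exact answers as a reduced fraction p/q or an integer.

recognized (axles ride arm R): planetary set, 37/27/91 teeth
superposition row 1 [locked train]: every member turns x
superposition row 2 [arm held]: sun y, ring −(37/91)·y, arm 0
boundary: total ω_sun = x + y = 0 and total ω_ring = x − (37/91)·y = 1  ⇒  y = -91/128, x = 91/128
row 2 ring = −(37/91)·(-91/128) = 37/128
totals (row 1 + row 2): sun 91/128 + (-91/128) = 0, ring 91/128 + 37/128 = 1, arm 91/128 + 0 = 91/128
asked cell (row2, sun) = -91/128

row1: w_G1=91/128 w_G3=91/128 w_R=91/128
row2: w_G1=-91/128 w_G3=37/128 w_R=0
total: w_G1=0 w_G3=1 w_R=91/128
asked value: -91/128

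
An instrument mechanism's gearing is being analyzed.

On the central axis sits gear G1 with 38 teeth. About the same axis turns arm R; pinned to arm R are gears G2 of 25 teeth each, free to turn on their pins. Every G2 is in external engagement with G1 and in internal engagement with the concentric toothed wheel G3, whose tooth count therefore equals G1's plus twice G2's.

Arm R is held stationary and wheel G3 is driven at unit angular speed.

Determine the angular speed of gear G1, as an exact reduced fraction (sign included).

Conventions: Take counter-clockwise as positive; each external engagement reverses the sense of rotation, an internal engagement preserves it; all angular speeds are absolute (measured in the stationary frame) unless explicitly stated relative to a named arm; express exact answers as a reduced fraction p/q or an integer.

-44/19

topology: planetary set — G1 38T / G2 25T / G3 88T, arm = carrier (Willis)
ring teeth: 38 + 2·25 = 88
38(ω_sun−ω_arm) = −88(ω_ring−ω_arm),  ω_arm = 0, ω_ring = 1
ω_sun = 0 − (88/38)(1−0) = -44/19
exact speed ratio = -44/19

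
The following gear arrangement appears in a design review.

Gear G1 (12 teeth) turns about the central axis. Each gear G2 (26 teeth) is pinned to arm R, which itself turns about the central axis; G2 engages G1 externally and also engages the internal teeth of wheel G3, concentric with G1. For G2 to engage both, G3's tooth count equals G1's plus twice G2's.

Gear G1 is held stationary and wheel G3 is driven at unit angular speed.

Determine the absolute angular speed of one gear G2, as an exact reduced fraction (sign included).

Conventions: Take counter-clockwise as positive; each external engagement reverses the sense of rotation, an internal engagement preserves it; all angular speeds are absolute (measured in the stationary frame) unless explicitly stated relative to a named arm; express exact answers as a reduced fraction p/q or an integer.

16/13

recognized (axles ride arm R): planetary set, 12/26/64 teeth
ring teeth: 12 + 2·26 = 64
12(ω_sun−ω_arm) = −64(ω_ring−ω_arm),  ω_sun = 0, ω_ring = 1
12(0−ω_arm) = −64(1−ω_arm)  ⇒  76·ω_arm = 64  ⇒  ω_arm = 16/19
sun–planet mesh: 12·(0−16/19) = −26·(ω_p−ω_arm)  ⇒  ω_p−ω_arm = 96/247
ω_p = 16/19 + 96/247 = 16/13
exact speed ratio = 16/13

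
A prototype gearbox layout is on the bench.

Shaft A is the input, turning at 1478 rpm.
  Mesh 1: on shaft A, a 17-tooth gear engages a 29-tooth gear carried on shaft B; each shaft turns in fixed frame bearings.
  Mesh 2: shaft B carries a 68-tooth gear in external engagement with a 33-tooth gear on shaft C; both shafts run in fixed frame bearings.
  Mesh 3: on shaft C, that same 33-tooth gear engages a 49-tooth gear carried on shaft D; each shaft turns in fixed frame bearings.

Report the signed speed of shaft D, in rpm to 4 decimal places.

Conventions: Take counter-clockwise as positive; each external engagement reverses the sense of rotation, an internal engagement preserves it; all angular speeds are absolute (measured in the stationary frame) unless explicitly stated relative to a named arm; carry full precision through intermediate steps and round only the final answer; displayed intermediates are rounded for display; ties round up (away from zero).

-1202.3702 rpm

recognized (4 fixed axles, 3 meshes): fixed-axis compound train
mesh 1 [17T→29T]: ω = 1478.0000×17/29 = 866.4138 rpm, sense flips to −
mesh 2 [68T→33T]: ω = 866.4138×68/33 = 1785.3375 rpm, sense flips to +
mesh 3 [33T→49T]: ω = 1785.3375×33/49 = 1202.3702 rpm, sense flips to −
signed output speed = -1202.3702 rpm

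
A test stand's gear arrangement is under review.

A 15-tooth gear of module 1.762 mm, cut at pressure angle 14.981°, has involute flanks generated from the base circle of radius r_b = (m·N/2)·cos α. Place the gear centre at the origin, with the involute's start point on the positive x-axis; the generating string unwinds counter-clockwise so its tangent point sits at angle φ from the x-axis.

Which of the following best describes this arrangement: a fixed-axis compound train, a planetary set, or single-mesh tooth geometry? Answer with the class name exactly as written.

single-mesh tooth geometry

topology: single-mesh involute geometry — m = 1.762, N = 15
classification: single-mesh tooth geometry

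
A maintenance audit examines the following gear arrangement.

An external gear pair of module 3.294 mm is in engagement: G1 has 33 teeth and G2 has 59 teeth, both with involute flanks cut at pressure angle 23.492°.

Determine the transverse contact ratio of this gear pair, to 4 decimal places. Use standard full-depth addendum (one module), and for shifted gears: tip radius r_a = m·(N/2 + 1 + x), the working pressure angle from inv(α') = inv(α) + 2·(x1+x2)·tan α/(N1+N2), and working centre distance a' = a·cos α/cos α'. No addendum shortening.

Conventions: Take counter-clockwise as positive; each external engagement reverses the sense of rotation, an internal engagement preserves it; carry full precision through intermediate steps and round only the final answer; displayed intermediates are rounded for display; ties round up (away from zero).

class = single-mesh tooth geometry [involute pair 33T × 59T, m = 3.294]
base radii: r_b1 = 49.846158, r_b2 = 89.118888
tip radii: r_a1 = 57.645000, r_a2 = 100.467000
no profile shift: α' = α, a' = a
action lengths: √(r_a1²−r_b1²) = 28.953525, √(r_a2²−r_b2²) = 46.383638
base pitch p_b = π·m·cos α = 9.490686
CR = (28.953525 + 46.383638 − 151.524000·sin 23.49200°)/9.490686 = 1.573807
contact ratio ≈ 1.5738

1.5738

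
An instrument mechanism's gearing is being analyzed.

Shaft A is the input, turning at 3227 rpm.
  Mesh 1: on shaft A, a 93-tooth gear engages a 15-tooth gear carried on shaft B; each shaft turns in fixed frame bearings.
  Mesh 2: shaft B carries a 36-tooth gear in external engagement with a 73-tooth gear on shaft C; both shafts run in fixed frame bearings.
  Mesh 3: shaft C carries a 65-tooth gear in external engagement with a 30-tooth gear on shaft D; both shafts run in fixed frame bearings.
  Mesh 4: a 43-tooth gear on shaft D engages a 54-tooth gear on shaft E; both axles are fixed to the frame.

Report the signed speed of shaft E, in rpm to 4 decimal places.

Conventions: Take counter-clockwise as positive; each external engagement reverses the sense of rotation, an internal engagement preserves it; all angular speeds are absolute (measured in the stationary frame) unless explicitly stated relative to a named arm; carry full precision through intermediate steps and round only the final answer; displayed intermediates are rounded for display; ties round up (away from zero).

+17023.0390 rpm

class = fixed-axis compound train [4 meshes; 4 ratios multiply, 4 sense flips]
mesh 1 [93T→15T]: ω = 3227.0000×93/15 = 20007.4000 rpm, sense flips to −
mesh 2 [36T→73T]: ω = 20007.4000×36/73 = 9866.6630 rpm, sense flips to +
mesh 3 [65T→30T]: ω = 9866.6630×65/30 = 21377.7699 rpm, sense flips to −
mesh 4 [43T→54T]: ω = 21377.7699×43/54 = 17023.0390 rpm, sense flips to +
signed output speed = +17023.0390 rpm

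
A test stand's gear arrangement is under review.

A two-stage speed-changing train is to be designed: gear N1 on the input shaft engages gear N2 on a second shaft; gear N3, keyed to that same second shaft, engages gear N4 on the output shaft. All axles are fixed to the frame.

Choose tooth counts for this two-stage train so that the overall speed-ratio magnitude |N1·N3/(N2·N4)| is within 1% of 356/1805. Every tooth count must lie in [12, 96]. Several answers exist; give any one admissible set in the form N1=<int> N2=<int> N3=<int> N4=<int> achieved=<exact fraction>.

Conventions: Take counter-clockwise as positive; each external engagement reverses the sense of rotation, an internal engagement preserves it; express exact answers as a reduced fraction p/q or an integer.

class = fixed-axis compound train [2-stage, 356/1805 wanted]
target = 356/1805 in lowest terms: an exact hit needs N1·N3 = k·356 and N2·N4 = k·1805 for one integer k, every count in [12, 96]; additionally prefer no 1:1 stage (N1 ≠ N2, N3 ≠ N4)
k = 1…2: no 1:1-free in-range split of k·356 and k·1805 into factor pairs; take k = 3
k = 3: N1·N3 = 1068 = 12·89, N2·N4 = 5415 = 57·95
achieved = 12·89/(57·95) = 356/1805; |achieved − target| = 0 ≤ 89/45125 ✓

N1=12 N2=57 N3=89 N4=95 achieved=356/1805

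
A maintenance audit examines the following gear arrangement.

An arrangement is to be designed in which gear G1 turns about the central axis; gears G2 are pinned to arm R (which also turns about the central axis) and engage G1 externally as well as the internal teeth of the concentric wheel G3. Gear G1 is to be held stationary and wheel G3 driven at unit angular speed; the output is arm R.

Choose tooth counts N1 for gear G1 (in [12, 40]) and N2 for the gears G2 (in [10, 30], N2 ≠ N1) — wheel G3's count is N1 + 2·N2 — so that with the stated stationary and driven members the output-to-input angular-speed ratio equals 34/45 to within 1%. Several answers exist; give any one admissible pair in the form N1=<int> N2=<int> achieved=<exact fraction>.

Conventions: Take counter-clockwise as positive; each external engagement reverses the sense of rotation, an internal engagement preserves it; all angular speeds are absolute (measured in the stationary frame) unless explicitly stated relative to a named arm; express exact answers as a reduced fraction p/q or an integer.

topology: planetary set — design target 34/45, arm = carrier (Willis)
Willis with ω_sun = 0: ω_arm/ω_ring = N3/(N1+N3); set equal to 34/45  ⇒  N3/N1 = (34/45)/(1 − 34/45) = 34/11
N3 = N1 + 2·N2  ⇒  N2/N1 = (N3/N1 − 1)/2 = (34/11 − 1)/2 = 23/22
smallest multiple with N1 ≥ 12 and N2 ≥ 10: k = 1  ⇒  N1 = 1·22 = 22, N2 = 1·23 = 23 (N1 ≤ 40, N2 ≤ 30, N2 ≠ N1 ✓), N3 = 22 + 2·23 = 68
check: N3/(N1+N3) with N1 = 22, N3 = 68 gives 34/45; |achieved − target| = 0 ≤ 17/2250 ✓

N1=22 N2=23 achieved=34/45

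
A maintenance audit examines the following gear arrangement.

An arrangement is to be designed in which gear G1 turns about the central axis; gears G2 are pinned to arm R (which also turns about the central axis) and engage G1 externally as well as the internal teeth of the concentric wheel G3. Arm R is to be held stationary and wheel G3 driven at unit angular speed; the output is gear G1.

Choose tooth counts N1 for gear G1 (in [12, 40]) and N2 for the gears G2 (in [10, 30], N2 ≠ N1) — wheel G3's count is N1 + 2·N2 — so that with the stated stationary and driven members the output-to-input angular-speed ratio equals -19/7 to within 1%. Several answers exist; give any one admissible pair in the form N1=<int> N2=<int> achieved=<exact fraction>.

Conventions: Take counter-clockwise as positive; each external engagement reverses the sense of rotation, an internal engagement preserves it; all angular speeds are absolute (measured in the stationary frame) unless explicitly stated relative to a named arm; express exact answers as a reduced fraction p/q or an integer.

N1=14 N2=12 achieved=-19/7

topology: planetary set — design target -19/7, arm = carrier (Willis)
Willis with ω_arm = 0: ω_sun/ω_ring = −N3/N1; set equal to -19/7  ⇒  N3/N1 = −(-19/7) = 19/7
N3 = N1 + 2·N2  ⇒  N2/N1 = (N3/N1 − 1)/2 = (19/7 − 1)/2 = 6/7
smallest multiple with N1 ≥ 12 and N2 ≥ 10: k = 2  ⇒  N1 = 2·7 = 14, N2 = 2·6 = 12 (N1 ≤ 40, N2 ≤ 30, N2 ≠ N1 ✓), N3 = 14 + 2·12 = 38
check: −N3/N1 with N1 = 14, N3 = 38 gives -19/7; |achieved − target| = 0 ≤ 19/700 ✓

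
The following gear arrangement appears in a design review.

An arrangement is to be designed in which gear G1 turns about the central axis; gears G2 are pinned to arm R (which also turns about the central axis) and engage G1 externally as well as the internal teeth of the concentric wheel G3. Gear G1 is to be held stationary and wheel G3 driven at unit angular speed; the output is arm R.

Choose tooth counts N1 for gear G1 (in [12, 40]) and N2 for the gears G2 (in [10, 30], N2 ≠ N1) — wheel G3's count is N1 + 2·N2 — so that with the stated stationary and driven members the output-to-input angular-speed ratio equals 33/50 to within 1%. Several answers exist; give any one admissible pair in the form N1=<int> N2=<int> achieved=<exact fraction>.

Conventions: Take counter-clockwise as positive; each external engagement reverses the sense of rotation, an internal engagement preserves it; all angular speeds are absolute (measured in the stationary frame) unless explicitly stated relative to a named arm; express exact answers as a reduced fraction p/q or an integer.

topology: planetary set — design target 33/50, arm = carrier (Willis)
Willis with ω_sun = 0: ω_arm/ω_ring = N3/(N1+N3); set equal to 33/50  ⇒  N3/N1 = (33/50)/(1 − 33/50) = 33/17
N3 = N1 + 2·N2  ⇒  N2/N1 = (N3/N1 − 1)/2 = (33/17 − 1)/2 = 8/17
smallest multiple with N1 ≥ 12 and N2 ≥ 10: k = 2  ⇒  N1 = 2·17 = 34, N2 = 2·8 = 16 (N1 ≤ 40, N2 ≤ 30, N2 ≠ N1 ✓), N3 = 34 + 2·16 = 66
check: N3/(N1+N3) with N1 = 34, N3 = 66 gives 33/50; |achieved − target| = 0 ≤ 33/5000 ✓

N1=34 N2=16 achieved=33/50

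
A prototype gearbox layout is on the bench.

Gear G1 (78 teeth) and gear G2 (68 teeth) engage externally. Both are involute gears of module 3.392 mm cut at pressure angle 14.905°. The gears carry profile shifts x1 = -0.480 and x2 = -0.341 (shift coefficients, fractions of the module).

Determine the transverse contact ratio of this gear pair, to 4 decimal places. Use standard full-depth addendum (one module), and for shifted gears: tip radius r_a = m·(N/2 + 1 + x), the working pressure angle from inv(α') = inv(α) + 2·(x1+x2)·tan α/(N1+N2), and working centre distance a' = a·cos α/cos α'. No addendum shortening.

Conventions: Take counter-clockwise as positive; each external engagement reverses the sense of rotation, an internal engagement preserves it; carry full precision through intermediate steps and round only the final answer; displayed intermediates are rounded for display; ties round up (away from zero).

topology: single-mesh involute geometry — m = 3.392, 78T/68T pair
base radii: r_b1 = 127.836990, r_b2 = 111.447632
tip radii: r_a1 = 134.051840, r_a2 = 117.563328
inv(α') = inv(14.905°) + 2·(-0.480-0.341)·tan α/(78+68) = 0.00303802  ⇒  α' = 11.89890°
a' = a·cos α / cos α' = 247.6160·cos 14.905°/cos 11.89890° = 244.539042
action lengths: √(r_a1²−r_b1²) = 40.343523, √(r_a2²−r_b2²) = 37.424075
base pitch p_b = π·m·cos α = 10.297737
CR = (40.343523 + 37.424075 − 244.539042·sin 11.89890°)/10.297737 = 2.655655
contact ratio ≈ 2.6557

2.6557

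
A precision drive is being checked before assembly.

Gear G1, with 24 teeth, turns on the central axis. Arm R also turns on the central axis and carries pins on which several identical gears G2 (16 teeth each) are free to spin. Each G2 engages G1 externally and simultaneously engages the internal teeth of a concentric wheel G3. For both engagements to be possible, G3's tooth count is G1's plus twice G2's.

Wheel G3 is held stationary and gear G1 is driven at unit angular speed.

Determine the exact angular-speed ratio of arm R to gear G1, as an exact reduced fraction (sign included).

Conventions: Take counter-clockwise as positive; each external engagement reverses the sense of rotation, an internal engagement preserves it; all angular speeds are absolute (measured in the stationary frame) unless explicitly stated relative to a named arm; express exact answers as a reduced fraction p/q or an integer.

3/10

class = planetary set [G3 = 24+2·16 = 56; Willis about the carrier]
ring teeth: 24 + 2·16 = 56
24(ω_sun−ω_arm) = −56(ω_ring−ω_arm),  ω_ring = 0, ω_sun = 1
24(1−ω_arm) = −56(0−ω_arm)  ⇒  80·ω_arm = 24  ⇒  ω_arm = 3/10
ω_out/ω_in = 3/10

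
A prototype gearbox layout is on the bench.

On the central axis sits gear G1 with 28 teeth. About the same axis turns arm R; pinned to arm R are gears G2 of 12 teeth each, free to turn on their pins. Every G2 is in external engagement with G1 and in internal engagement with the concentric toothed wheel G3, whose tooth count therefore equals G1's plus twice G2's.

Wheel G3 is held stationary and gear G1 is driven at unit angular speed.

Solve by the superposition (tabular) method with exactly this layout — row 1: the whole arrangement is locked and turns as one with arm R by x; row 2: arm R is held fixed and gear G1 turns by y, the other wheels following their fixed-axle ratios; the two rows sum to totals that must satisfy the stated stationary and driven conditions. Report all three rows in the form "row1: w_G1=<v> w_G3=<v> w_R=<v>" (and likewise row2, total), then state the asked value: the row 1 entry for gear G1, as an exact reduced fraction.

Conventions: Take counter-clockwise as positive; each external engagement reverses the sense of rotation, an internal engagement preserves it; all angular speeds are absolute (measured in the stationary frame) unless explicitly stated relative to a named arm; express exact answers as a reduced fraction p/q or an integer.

row1: w_G1=7/20 w_G3=7/20 w_R=7/20
row2: w_G1=13/20 w_G3=-7/20 w_R=0
total: w_G1=1 w_G3=0 w_R=7/20
asked value: 7/20

topology: planetary set — G1 28T / G2 12T / G3 52T, arm = carrier (Willis)
row 1 (train locked, turned with arm): all members turn x
row 2 — arm fixed, fixed-axis ratios: sun y, ring −(28/52)·y, arm 0
boundary: total ω_ring = x − (28/52)·y = 0 and total ω_sun = x + y = 1  ⇒  y = 13/20, x = 7/20
row 2 ring = −(28/52)·13/20 = -7/20
totals (row 1 + row 2): sun 7/20 + 13/20 = 1, ring 7/20 + (-7/20) = 0, arm 7/20 + 0 = 7/20
asked cell (row1, sun) = 7/20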